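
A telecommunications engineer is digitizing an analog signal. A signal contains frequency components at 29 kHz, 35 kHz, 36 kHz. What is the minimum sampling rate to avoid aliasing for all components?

The highest frequency component is f_max = 36 kHz.
Nyquist rate = 2 * f_max = 2 * 36 kHz = 72 kHz.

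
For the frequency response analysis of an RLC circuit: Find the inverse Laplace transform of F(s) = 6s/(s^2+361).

Standard pair: s/(s^2+w^2) <-> cos(wt)*u(t)
With k=6, w=19: f(t) = 6*cos(19t)*u(t)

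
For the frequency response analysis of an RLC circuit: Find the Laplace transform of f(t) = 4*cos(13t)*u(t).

Standard pair: cos(wt)*u(t) <-> s/(s^2+w^2)
With w = 13: L{4*cos(13t)*u(t)} = 4s/(s^2+169)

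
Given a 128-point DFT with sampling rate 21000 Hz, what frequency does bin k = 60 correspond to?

The frequency of DFT bin k is: f_k = k * f_s / N
f_60 = 60 * 21000 / 128 = 39375/4 Hz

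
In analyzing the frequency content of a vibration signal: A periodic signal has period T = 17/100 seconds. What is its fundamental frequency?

The fundamental frequency is the reciprocal of the period.
f = 1/T = 1/(17/100) = 100/17 Hz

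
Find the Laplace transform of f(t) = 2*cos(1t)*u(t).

Standard pair: cos(wt)*u(t) <-> s/(s^2+w^2)
With w = 1: L{2*cos(1t)*u(t)} = 2s/(s^2+1)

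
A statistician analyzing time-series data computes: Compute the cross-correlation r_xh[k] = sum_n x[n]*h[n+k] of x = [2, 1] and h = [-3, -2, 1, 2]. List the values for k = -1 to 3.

Both sequences indexed from 0 and zero outside their support.
Lags with overlap: k = -1 to 3.
  r_xh[-1] = x[1]*h[0] = -3
  r_xh[0] = x[0]*h[0] + x[1]*h[1] = -8
  r_xh[1] = x[0]*h[1] + x[1]*h[2] = -3
  r_xh[2] = x[0]*h[2] + x[1]*h[3] = 4
  r_xh[3] = x[0]*h[3] = 4
r_xh = [-3, -8, -3, 4, 4] (for k = -1, ..., 3)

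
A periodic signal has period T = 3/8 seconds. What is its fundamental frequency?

The fundamental frequency is the reciprocal of the period.
f = 1/T = 1/(3/8) = 8/3 Hz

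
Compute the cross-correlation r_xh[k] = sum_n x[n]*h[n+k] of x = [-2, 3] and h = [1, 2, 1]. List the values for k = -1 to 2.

Both sequences indexed from 0 and zero outside their support.
Lags with overlap: k = -1 to 2.
  r_xh[-1] = x[1]*h[0] = 3
  r_xh[0] = x[0]*h[0] + x[1]*h[1] = 4
  r_xh[1] = x[0]*h[1] + x[1]*h[2] = -1
  r_xh[2] = x[0]*h[2] = -2
r_xh = [3, 4, -1, -2] (for k = -1, ..., 2)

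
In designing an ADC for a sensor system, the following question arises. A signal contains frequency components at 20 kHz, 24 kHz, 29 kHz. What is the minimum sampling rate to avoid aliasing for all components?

The highest frequency component is f_max = 29 kHz.
Nyquist rate = 2 * f_max = 2 * 29 kHz = 58 kHz.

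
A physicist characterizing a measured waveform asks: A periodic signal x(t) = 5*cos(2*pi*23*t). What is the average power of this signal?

Average power of A*cos(wt) is A^2/2.
P = 5^2 / 2 = 25/2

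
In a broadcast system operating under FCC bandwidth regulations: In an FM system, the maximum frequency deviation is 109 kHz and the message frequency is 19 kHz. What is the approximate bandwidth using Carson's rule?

Carson's rule: BW = 2*(delta_f + f_m)
= 2*(109 + 19) kHz = 256 kHz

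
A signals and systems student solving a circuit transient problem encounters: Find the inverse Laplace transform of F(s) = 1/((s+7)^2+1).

Standard pair: w/((s+a)^2+w^2) <-> e^(-at)*sin(wt)*u(t)
With a=7, w=1: f(t) = e^(-7t)*sin(t)*u(t)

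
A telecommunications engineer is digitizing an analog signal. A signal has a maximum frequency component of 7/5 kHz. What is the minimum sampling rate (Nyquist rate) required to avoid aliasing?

By the Nyquist-Shannon sampling theorem,
the minimum sampling rate (Nyquist rate) must be at least 2 * f_max.
Nyquist rate = 2 * 7/5 kHz = 14/5 kHz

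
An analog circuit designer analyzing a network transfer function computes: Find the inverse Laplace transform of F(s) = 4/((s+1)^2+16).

Standard pair: w/((s+a)^2+w^2) <-> e^(-at)*sin(wt)*u(t)
With a=1, w=4: f(t) = e^(-t)*sin(4t)*u(t)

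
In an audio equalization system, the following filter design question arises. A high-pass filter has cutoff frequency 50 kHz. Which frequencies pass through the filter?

A high-pass filter passes all frequencies above the cutoff frequency 50 kHz and attenuates lower frequencies.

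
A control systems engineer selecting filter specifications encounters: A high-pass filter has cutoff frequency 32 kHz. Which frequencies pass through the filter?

A high-pass filter passes all frequencies above the cutoff frequency 32 kHz and attenuates lower frequencies.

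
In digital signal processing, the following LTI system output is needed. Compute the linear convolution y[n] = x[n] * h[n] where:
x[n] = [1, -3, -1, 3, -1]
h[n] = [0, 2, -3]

y[n] = sum_k x[k]*h[n-k]. Output length = len(x) + len(h) - 1 = 5 + 3 - 1 = 7.
y[0] = 1*0 = 0
y[1] = -3*0 + 1*2 = 2
y[2] = -1*0 + -3*2 + 1*-3 = -9
y[3] = 3*0 + -1*2 + -3*-3 = 7
y[4] = -1*0 + 3*2 + -1*-3 = 9
y[5] = -1*2 + 3*-3 = -11
y[6] = -1*-3 = 3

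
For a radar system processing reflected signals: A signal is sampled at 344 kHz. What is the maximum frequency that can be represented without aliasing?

The maximum frequency that can be represented without aliasing
is the Nyquist frequency: f_max = f_s / 2 = 344 kHz / 2 = 172 kHz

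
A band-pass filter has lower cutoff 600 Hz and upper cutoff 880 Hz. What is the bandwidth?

Bandwidth = f_high - f_low
= 880 Hz - 600 Hz = 280 Hz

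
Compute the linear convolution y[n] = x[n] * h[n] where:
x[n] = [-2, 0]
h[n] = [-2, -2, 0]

y[n] = sum_k x[k]*h[n-k]. Output length = len(x) + len(h) - 1 = 2 + 3 - 1 = 4.
y[0] = -2*-2 = 4
y[1] = 0*-2 + -2*-2 = 4
y[2] = 0*-2 + -2*0 = 0
y[3] = 0*0 = 0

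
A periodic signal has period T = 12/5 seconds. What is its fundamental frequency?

The fundamental frequency is the reciprocal of the period.
f = 1/T = 1/(12/5) = 5/12 Hz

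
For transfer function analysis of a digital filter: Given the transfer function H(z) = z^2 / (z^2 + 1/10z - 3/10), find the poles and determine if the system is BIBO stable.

Poles are roots of the denominator: z^2 + 1/10z - 3/10 = 0.
Quadratic formula: z = [-(1/10) +/- sqrt((1/10)^2 - 4*(-3/10))] / 2
Discriminant = 1/100 + 6/5 = 121/100; sqrt = 11/10.
z = (-1/10 +/- 11/10) / 2 => z = 1/2 or z = -3/5.
|p1| = 3/5, |p2| = 1/2.
For BIBO stability, all poles must lie inside the unit circle (|p| < 1).
System is STABLE since both |p| < 1.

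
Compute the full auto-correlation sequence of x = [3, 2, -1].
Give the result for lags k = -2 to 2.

r_xx[k] = sum_m x[m]*x[m+k], indexed from 0, for k = -2 to 2:
  r_xx[-2] = x[2]*x[0] = -3
  r_xx[-1] = x[1]*x[0] + x[2]*x[1] = 4
  r_xx[0] = x[0]*x[0] + x[1]*x[1] + x[2]*x[2] = 14
  r_xx[1] = x[0]*x[1] + x[1]*x[2] = 4
  r_xx[2] = x[0]*x[2] = -3
r_xx = [-3, 4, 14, 4, -3]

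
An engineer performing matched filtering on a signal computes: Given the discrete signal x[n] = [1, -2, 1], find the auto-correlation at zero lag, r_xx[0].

The auto-correlation at zero lag r_xx[0] equals the signal energy.
r_xx[0] = sum of x[n]^2 = 1^2 + (-2)^2 + 1^2
= 1 + 4 + 1 = 6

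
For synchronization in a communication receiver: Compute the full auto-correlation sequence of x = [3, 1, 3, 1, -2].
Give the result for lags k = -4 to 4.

r_xx[k] = sum_m x[m]*x[m+k], indexed from 0, for k = -4 to 4:
  r_xx[-4] = x[4]*x[0] = -6
  r_xx[-3] = x[3]*x[0] + x[4]*x[1] = 1
  r_xx[-2] = x[2]*x[0] + x[3]*x[1] + x[4]*x[2] = 4
  r_xx[-1] = x[1]*x[0] + x[2]*x[1] + x[3]*x[2] + x[4]*x[3] = 7
  r_xx[0] = x[0]*x[0] + x[1]*x[1] + x[2]*x[2] + x[3]*x[3] + x[4]*x[4] = 24
  r_xx[1] = x[0]*x[1] + x[1]*x[2] + x[2]*x[3] + x[3]*x[4] = 7
  r_xx[2] = x[0]*x[2] + x[1]*x[3] + x[2]*x[4] = 4
  r_xx[3] = x[0]*x[3] + x[1]*x[4] = 1
  r_xx[4] = x[0]*x[4] = -6
r_xx = [-6, 1, 4, 7, 24, 7, 4, 1, -6]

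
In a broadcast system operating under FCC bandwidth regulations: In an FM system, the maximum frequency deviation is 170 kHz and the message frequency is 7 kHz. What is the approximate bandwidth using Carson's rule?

Carson's rule: BW = 2*(delta_f + f_m)
= 2*(170 + 7) kHz = 354 kHz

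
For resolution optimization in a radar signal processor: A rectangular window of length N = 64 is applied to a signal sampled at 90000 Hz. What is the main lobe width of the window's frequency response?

For a rectangular window of length N,
the main lobe width in frequency is 2*f_s/N.
= 2*90000/64 = 5625/2 Hz
This determines the minimum frequency separation for resolving two sinusoids.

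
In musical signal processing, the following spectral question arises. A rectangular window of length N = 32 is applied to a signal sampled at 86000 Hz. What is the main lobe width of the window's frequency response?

For a rectangular window of length N,
the main lobe width in frequency is 2*f_s/N.
= 2*86000/32 = 5375 Hz
This determines the minimum frequency separation for resolving two sinusoids.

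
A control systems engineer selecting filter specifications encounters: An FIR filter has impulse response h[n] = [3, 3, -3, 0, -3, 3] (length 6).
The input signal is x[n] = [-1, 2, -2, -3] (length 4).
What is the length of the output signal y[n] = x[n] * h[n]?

For linear convolution, the output length is:
len(y) = len(x) + len(h) - 1 = 4 + 6 - 1 = 9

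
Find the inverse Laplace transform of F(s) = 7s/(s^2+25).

Standard pair: s/(s^2+w^2) <-> cos(wt)*u(t)
With k=7, w=5: f(t) = 7*cos(5t)*u(t)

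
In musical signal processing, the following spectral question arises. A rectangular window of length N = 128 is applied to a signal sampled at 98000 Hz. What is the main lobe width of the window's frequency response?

For a rectangular window of length N,
the main lobe width in frequency is 2*f_s/N.
= 2*98000/128 = 6125/4 Hz
This determines the minimum frequency separation for resolving two sinusoids.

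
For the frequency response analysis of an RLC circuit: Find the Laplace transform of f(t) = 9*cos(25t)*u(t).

Standard pair: cos(wt)*u(t) <-> s/(s^2+w^2)
With w = 25: L{9*cos(25t)*u(t)} = 9s/(s^2+625)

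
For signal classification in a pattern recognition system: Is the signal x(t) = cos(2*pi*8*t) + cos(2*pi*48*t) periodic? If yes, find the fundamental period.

f1 = 8 Hz, f2 = 48 Hz
Period T1 = 1/8, T2 = 1/48
Ratio T1/T2 = 48/8, which is rational.
The signal is periodic with fundamental period T = 1/GCD(8,48) = 1/8 s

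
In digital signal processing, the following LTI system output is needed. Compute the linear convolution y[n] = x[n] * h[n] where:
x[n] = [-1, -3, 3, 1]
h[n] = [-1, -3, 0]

y[n] = sum_k x[k]*h[n-k]. Output length = len(x) + len(h) - 1 = 4 + 3 - 1 = 6.
y[0] = -1*-1 = 1
y[1] = -3*-1 + -1*-3 = 6
y[2] = 3*-1 + -3*-3 + -1*0 = 6
y[3] = 1*-1 + 3*-3 + -3*0 = -10
y[4] = 1*-3 + 3*0 = -3
y[5] = 1*0 = 0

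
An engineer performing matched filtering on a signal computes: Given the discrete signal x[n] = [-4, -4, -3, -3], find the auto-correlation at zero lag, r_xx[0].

The auto-correlation at zero lag r_xx[0] equals the signal energy.
r_xx[0] = sum of x[n]^2 = (-4)^2 + (-4)^2 + (-3)^2 + (-3)^2
= 16 + 16 + 9 + 9 = 50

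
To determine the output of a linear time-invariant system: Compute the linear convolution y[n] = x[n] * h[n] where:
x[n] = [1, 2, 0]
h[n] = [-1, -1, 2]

y[n] = sum_k x[k]*h[n-k]. Output length = len(x) + len(h) - 1 = 3 + 3 - 1 = 5.
y[0] = 1*-1 = -1
y[1] = 2*-1 + 1*-1 = -3
y[2] = 0*-1 + 2*-1 + 1*2 = 0
y[3] = 0*-1 + 2*2 = 4
y[4] = 0*2 = 0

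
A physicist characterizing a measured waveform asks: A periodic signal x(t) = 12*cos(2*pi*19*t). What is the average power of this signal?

Average power of A*cos(wt) is A^2/2.
P = 12^2 / 2 = 144/2 = 72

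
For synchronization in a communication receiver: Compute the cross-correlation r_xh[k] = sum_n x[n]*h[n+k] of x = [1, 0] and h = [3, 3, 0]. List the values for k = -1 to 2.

Both sequences indexed from 0 and zero outside their support.
Lags with overlap: k = -1 to 2.
  r_xh[-1] = x[1]*h[0] = 0
  r_xh[0] = x[0]*h[0] + x[1]*h[1] = 3
  r_xh[1] = x[0]*h[1] + x[1]*h[2] = 3
  r_xh[2] = x[0]*h[2] = 0
r_xh = [0, 3, 3, 0] (for k = -1, ..., 2)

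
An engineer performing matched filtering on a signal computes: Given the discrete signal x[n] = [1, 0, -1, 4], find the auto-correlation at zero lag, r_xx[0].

The auto-correlation at zero lag r_xx[0] equals the signal energy.
r_xx[0] = sum of x[n]^2 = 1^2 + 0^2 + (-1)^2 + 4^2
= 1 + 0 + 1 + 16 = 18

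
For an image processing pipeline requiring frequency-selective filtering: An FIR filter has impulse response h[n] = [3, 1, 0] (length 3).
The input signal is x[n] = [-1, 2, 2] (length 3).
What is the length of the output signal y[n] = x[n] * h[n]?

For linear convolution, the output length is:
len(y) = len(x) + len(h) - 1 = 3 + 3 - 1 = 5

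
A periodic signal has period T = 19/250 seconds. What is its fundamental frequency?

The fundamental frequency is the reciprocal of the period.
f = 1/T = 1/(19/250) = 250/19 Hz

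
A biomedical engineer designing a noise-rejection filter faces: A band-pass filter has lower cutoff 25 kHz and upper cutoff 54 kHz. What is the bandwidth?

Bandwidth = f_high - f_low
= 54 kHz - 25 kHz = 29 kHz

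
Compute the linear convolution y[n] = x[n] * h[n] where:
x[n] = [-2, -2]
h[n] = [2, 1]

y[n] = sum_k x[k]*h[n-k]. Output length = len(x) + len(h) - 1 = 2 + 2 - 1 = 3.
y[0] = -2*2 = -4
y[1] = -2*2 + -2*1 = -6
y[2] = -2*1 = -2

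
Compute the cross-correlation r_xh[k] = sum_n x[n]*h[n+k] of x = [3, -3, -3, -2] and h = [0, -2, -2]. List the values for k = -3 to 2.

Both sequences indexed from 0 and zero outside their support.
Lags with overlap: k = -3 to 2.
  r_xh[-3] = x[3]*h[0] = 0
  r_xh[-2] = x[2]*h[0] + x[3]*h[1] = 4
  r_xh[-1] = x[1]*h[0] + x[2]*h[1] + x[3]*h[2] = 10
  r_xh[0] = x[0]*h[0] + x[1]*h[1] + x[2]*h[2] = 12
  r_xh[1] = x[0]*h[1] + x[1]*h[2] = 0
  r_xh[2] = x[0]*h[2] = -6
r_xh = [0, 4, 10, 12, 0, -6] (for k = -3, ..., 2)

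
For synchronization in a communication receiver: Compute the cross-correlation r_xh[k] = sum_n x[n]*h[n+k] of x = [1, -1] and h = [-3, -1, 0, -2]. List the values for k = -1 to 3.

Both sequences indexed from 0 and zero outside their support.
Lags with overlap: k = -1 to 3.
  r_xh[-1] = x[1]*h[0] = 3
  r_xh[0] = x[0]*h[0] + x[1]*h[1] = -2
  r_xh[1] = x[0]*h[1] + x[1]*h[2] = -1
  r_xh[2] = x[0]*h[2] + x[1]*h[3] = 2
  r_xh[3] = x[0]*h[3] = -2
r_xh = [3, -2, -1, 2, -2] (for k = -1, ..., 3)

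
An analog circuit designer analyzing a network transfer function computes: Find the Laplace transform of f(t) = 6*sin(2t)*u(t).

Standard pair: sin(wt)*u(t) <-> w/(s^2+w^2)
With w = 2: L{6*sin(2t)*u(t)} = 12/(s^2+4)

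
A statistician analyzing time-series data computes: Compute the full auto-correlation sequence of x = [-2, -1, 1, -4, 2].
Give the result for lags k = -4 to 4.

r_xx[k] = sum_m x[m]*x[m+k], indexed from 0, for k = -4 to 4:
  r_xx[-4] = x[4]*x[0] = -4
  r_xx[-3] = x[3]*x[0] + x[4]*x[1] = 6
  r_xx[-2] = x[2]*x[0] + x[3]*x[1] + x[4]*x[2] = 4
  r_xx[-1] = x[1]*x[0] + x[2]*x[1] + x[3]*x[2] + x[4]*x[3] = -11
  r_xx[0] = x[0]*x[0] + x[1]*x[1] + x[2]*x[2] + x[3]*x[3] + x[4]*x[4] = 26
  r_xx[1] = x[0]*x[1] + x[1]*x[2] + x[2]*x[3] + x[3]*x[4] = -11
  r_xx[2] = x[0]*x[2] + x[1]*x[3] + x[2]*x[4] = 4
  r_xx[3] = x[0]*x[3] + x[1]*x[4] = 6
  r_xx[4] = x[0]*x[4] = -4
r_xx = [-4, 6, 4, -11, 26, -11, 4, 6, -4]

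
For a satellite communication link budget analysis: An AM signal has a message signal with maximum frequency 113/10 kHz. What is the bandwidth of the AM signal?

In AM (double-sideband), the bandwidth is twice the message frequency.
BW = 2 * f_m = 2 * 113/10 kHz = 113/5 kHz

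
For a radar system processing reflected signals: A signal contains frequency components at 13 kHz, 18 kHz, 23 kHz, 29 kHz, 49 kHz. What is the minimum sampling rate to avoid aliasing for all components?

The highest frequency component is f_max = 49 kHz.
Nyquist rate = 2 * f_max = 2 * 49 kHz = 98 kHz.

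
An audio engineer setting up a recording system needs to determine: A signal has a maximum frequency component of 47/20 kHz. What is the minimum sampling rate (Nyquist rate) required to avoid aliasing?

By the Nyquist-Shannon sampling theorem,
the minimum sampling rate (Nyquist rate) must be at least 2 * f_max.
Nyquist rate = 2 * 47/20 kHz = 47/10 kHz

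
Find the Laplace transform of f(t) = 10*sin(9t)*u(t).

Standard pair: sin(wt)*u(t) <-> w/(s^2+w^2)
With w = 9: L{10*sin(9t)*u(t)} = 90/(s^2+81)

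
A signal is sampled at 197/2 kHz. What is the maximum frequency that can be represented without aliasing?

The maximum frequency that can be represented without aliasing
is the Nyquist frequency: f_max = f_s / 2 = 197/2 kHz / 2 = 197/4 kHz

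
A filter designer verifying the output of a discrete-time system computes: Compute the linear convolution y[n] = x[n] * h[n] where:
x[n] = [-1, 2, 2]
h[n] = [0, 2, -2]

y[n] = sum_k x[k]*h[n-k]. Output length = len(x) + len(h) - 1 = 3 + 3 - 1 = 5.
y[0] = -1*0 = 0
y[1] = 2*0 + -1*2 = -2
y[2] = 2*0 + 2*2 + -1*-2 = 6
y[3] = 2*2 + 2*-2 = 0
y[4] = 2*-2 = -4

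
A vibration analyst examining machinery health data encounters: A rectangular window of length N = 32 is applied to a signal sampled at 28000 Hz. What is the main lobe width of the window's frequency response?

For a rectangular window of length N,
the main lobe width in frequency is 2*f_s/N.
= 2*28000/32 = 1750 Hz
This determines the minimum frequency separation for resolving two sinusoids.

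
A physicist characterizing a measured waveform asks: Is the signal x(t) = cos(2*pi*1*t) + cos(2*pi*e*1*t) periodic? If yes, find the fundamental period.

f1 = 1 Hz, f2 = 1*e Hz
Ratio f2/f1 = e, which is irrational.
Since the frequency ratio is irrational, no common period exists.
The signal is not periodic.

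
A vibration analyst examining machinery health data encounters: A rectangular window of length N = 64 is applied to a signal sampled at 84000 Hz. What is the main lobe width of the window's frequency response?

For a rectangular window of length N,
the main lobe width in frequency is 2*f_s/N.
= 2*84000/64 = 2625 Hz
This determines the minimum frequency separation for resolving two sinusoids.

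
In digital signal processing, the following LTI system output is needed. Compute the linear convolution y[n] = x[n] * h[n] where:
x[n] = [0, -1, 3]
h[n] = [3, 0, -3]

y[n] = sum_k x[k]*h[n-k]. Output length = len(x) + len(h) - 1 = 3 + 3 - 1 = 5.
y[0] = 0*3 = 0
y[1] = -1*3 + 0*0 = -3
y[2] = 3*3 + -1*0 + 0*-3 = 9
y[3] = 3*0 + -1*-3 = 3
y[4] = 3*-3 = -9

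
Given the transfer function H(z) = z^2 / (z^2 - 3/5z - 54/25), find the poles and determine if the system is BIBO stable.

Poles are roots of the denominator: z^2 - 3/5z - 54/25 = 0.
Quadratic formula: z = [-(-3/5) +/- sqrt((-3/5)^2 - 4*(-54/25))] / 2
Discriminant = 9/25 + 216/25 = 9; sqrt = 3.
z = (3/5 +/- 3) / 2 => z = 9/5 or z = -6/5.
|p1| = 9/5, |p2| = 6/5.
For BIBO stability, all poles must lie inside the unit circle (|p| < 1).
System is UNSTABLE since at least one |p| >= 1.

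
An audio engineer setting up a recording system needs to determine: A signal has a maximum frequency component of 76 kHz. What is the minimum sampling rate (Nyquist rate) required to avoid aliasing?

By the Nyquist-Shannon sampling theorem,
the minimum sampling rate (Nyquist rate) must be at least 2 * f_max.
Nyquist rate = 2 * 76 kHz = 152 kHz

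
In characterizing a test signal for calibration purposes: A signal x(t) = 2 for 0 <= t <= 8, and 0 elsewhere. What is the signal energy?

Energy = integral of |x(t)|^2 dt over the signal duration
= 2^2 * 8 = 4 * 8 = 32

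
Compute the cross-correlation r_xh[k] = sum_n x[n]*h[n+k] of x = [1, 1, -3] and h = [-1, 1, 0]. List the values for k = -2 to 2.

Both sequences indexed from 0 and zero outside their support.
Lags with overlap: k = -2 to 2.
  r_xh[-2] = x[2]*h[0] = 3
  r_xh[-1] = x[1]*h[0] + x[2]*h[1] = -4
  r_xh[0] = x[0]*h[0] + x[1]*h[1] + x[2]*h[2] = 0
  r_xh[1] = x[0]*h[1] + x[1]*h[2] = 1
  r_xh[2] = x[0]*h[2] = 0
r_xh = [3, -4, 0, 1, 0] (for k = -2, ..., 2)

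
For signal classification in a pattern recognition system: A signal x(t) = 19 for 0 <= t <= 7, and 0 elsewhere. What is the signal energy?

Energy = integral of |x(t)|^2 dt over the signal duration
= 19^2 * 7 = 361 * 7 = 2527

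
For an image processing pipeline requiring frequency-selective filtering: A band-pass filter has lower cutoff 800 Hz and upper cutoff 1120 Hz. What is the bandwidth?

Bandwidth = f_high - f_low
= 1120 Hz - 800 Hz = 320 Hz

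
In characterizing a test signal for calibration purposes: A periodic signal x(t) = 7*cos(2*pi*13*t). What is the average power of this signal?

Average power of A*cos(wt) is A^2/2.
P = 7^2 / 2 = 49/2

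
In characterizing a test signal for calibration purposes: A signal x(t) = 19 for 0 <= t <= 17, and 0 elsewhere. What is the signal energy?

Energy = integral of |x(t)|^2 dt over the signal duration
= 19^2 * 17 = 361 * 17 = 6137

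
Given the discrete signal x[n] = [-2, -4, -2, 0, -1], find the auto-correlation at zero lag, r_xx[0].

The auto-correlation at zero lag r_xx[0] equals the signal energy.
r_xx[0] = sum of x[n]^2 = (-2)^2 + (-4)^2 + (-2)^2 + 0^2 + (-1)^2
= 4 + 16 + 4 + 0 + 1 = 25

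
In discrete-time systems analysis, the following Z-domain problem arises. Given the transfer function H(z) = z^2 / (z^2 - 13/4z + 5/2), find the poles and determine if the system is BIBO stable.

Poles are roots of the denominator: z^2 - 13/4z + 5/2 = 0.
Quadratic formula: z = [-(-13/4) +/- sqrt((-13/4)^2 - 4*(5/2))] / 2
Discriminant = 169/16 - 10 = 9/16; sqrt = 3/4.
z = (13/4 +/- 3/4) / 2 => z = 2 or z = 5/4.
|p1| = 2, |p2| = 5/4.
For BIBO stability, all poles must lie inside the unit circle (|p| < 1).
System is UNSTABLE since at least one |p| >= 1.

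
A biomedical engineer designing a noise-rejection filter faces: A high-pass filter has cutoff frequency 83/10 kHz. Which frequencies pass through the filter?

A high-pass filter passes all frequencies above the cutoff frequency 83/10 kHz and attenuates lower frequencies.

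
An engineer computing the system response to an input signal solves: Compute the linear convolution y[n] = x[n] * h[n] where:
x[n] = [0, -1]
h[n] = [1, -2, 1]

y[n] = sum_k x[k]*h[n-k]. Output length = len(x) + len(h) - 1 = 2 + 3 - 1 = 4.
y[0] = 0*1 = 0
y[1] = -1*1 + 0*-2 = -1
y[2] = -1*-2 + 0*1 = 2
y[3] = -1*1 = -1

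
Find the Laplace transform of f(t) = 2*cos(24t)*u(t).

Standard pair: cos(wt)*u(t) <-> s/(s^2+w^2)
With w = 24: L{2*cos(24t)*u(t)} = 2s/(s^2+576)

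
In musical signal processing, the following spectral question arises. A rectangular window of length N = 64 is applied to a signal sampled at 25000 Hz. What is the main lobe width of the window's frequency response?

For a rectangular window of length N,
the main lobe width in frequency is 2*f_s/N.
= 2*25000/64 = 3125/4 Hz
This determines the minimum frequency separation for resolving two sinusoids.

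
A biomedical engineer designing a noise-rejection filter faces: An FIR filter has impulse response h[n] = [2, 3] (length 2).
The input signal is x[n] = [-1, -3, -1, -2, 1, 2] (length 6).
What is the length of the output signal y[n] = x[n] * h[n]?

For linear convolution, the output length is:
len(y) = len(x) + len(h) - 1 = 6 + 2 - 1 = 7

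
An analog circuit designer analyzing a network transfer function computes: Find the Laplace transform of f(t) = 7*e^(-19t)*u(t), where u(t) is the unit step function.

Standard Laplace transform pair:
e^(-at)*u(t) <-> 1/(s+a)
With a = 19: L{7*e^(-19t)*u(t)} = 7/(s+19), ROC: Re(s) > -19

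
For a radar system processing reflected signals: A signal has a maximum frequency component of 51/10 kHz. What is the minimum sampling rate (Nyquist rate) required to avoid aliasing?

By the Nyquist-Shannon sampling theorem,
the minimum sampling rate (Nyquist rate) must be at least 2 * f_max.
Nyquist rate = 2 * 51/10 kHz = 51/5 kHz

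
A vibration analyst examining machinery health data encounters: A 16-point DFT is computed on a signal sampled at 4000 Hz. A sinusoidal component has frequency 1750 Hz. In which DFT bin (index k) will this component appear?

DFT frequency resolution = f_s/N = 4000/16 = 250 Hz
Bin index k = f_signal / resolution = 1750 / 250 = 7
The signal frequency 1750 Hz falls in DFT bin k = 7.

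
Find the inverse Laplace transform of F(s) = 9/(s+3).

Standard pair: k/(s+a) <-> k*e^(-at)*u(t)
With k=9, a=3: f(t) = 9*e^(-3t)*u(t)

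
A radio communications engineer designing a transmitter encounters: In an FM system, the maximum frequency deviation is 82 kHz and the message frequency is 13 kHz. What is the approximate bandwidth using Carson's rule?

Carson's rule: BW = 2*(delta_f + f_m)
= 2*(82 + 13) kHz = 190 kHz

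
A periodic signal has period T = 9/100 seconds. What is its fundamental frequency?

The fundamental frequency is the reciprocal of the period.
f = 1/T = 1/(9/100) = 100/9 Hz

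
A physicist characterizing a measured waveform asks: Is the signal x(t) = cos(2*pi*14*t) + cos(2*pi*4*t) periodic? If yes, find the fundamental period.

f1 = 14 Hz, f2 = 4 Hz
Period T1 = 1/14, T2 = 1/4
Ratio T1/T2 = 4/14, which is rational.
The signal is periodic with fundamental period T = 1/GCD(14,4) = 1/2 s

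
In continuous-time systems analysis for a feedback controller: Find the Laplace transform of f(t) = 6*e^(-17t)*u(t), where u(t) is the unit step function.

Standard Laplace transform pair:
e^(-at)*u(t) <-> 1/(s+a)
With a = 17: L{6*e^(-17t)*u(t)} = 6/(s+17), ROC: Re(s) > -17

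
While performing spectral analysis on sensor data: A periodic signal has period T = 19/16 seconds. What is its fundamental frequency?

The fundamental frequency is the reciprocal of the period.
f = 1/T = 1/(19/16) = 16/19 Hz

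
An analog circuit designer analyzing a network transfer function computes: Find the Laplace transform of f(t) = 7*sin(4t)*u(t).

Standard pair: sin(wt)*u(t) <-> w/(s^2+w^2)
With w = 4: L{7*sin(4t)*u(t)} = 28/(s^2+16)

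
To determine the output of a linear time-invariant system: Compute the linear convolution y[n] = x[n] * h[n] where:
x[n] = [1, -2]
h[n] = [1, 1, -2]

y[n] = sum_k x[k]*h[n-k]. Output length = len(x) + len(h) - 1 = 2 + 3 - 1 = 4.
y[0] = 1*1 = 1
y[1] = -2*1 + 1*1 = -1
y[2] = -2*1 + 1*-2 = -4
y[3] = -2*-2 = 4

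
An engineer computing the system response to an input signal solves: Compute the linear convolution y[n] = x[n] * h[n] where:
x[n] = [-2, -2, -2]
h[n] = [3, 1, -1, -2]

y[n] = sum_k x[k]*h[n-k]. Output length = len(x) + len(h) - 1 = 3 + 4 - 1 = 6.
y[0] = -2*3 = -6
y[1] = -2*3 + -2*1 = -8
y[2] = -2*3 + -2*1 + -2*-1 = -6
y[3] = -2*1 + -2*-1 + -2*-2 = 4
y[4] = -2*-1 + -2*-2 = 6
y[5] = -2*-2 = 4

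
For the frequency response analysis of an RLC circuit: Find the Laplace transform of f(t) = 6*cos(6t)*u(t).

Standard pair: cos(wt)*u(t) <-> s/(s^2+w^2)
With w = 6: L{6*cos(6t)*u(t)} = 6s/(s^2+36)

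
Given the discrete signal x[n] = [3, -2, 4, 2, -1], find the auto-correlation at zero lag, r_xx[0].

The auto-correlation at zero lag r_xx[0] equals the signal energy.
r_xx[0] = sum of x[n]^2 = 3^2 + (-2)^2 + 4^2 + 2^2 + (-1)^2
= 9 + 4 + 16 + 4 + 1 = 34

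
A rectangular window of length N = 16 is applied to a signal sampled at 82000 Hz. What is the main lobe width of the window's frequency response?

For a rectangular window of length N,
the main lobe width in frequency is 2*f_s/N.
= 2*82000/16 = 10250 Hz
This determines the minimum frequency separation for resolving two sinusoids.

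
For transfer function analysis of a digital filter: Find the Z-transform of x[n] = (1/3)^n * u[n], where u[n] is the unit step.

The Z-transform of a^n * u[n] is z/(z-a) for |z| > |a|.
Here a = 1/3, so X(z) = z/(z - (1/3)) = 3z/(3z - 1)
ROC: |z| > 1/3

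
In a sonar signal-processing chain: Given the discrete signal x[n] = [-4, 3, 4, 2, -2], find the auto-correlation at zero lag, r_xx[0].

The auto-correlation at zero lag r_xx[0] equals the signal energy.
r_xx[0] = sum of x[n]^2 = (-4)^2 + 3^2 + 4^2 + 2^2 + (-2)^2
= 16 + 9 + 16 + 4 + 4 = 49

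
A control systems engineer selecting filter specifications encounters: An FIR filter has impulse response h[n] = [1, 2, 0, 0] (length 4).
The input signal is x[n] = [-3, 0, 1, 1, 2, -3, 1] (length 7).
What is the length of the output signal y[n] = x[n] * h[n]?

For linear convolution, the output length is:
len(y) = len(x) + len(h) - 1 = 7 + 4 - 1 = 10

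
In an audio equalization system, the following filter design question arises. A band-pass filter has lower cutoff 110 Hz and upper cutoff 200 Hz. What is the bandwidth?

Bandwidth = f_high - f_low
= 200 Hz - 110 Hz = 90 Hz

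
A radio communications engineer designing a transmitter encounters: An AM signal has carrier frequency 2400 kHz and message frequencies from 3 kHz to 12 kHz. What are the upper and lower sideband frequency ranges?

Upper sideband (USB) = fc + [fm_low, fm_high] = 2400 + [3, 12] = [2403, 2412] kHz
Lower sideband (LSB) = fc - [fm_high, fm_low] = 2400 - [12, 3] = [2388, 2397] kHz
Total occupied spectrum: 2388 kHz to 2412 kHz (plus carrier at 2400 kHz)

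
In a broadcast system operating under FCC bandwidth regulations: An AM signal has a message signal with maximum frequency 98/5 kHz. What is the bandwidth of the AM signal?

In AM (double-sideband), the bandwidth is twice the message frequency.
BW = 2 * f_m = 2 * 98/5 kHz = 196/5 kHz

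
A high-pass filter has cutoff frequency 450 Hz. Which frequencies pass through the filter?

A high-pass filter passes all frequencies above the cutoff frequency 450 Hz and attenuates lower frequencies.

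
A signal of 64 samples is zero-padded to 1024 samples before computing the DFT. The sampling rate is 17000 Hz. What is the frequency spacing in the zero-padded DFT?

Original DFT: N = 64, resolution = f_s/N = 17000/64 = 2125/8 Hz
Zero-padded DFT: N = 1024, resolution = f_s/N = 17000/1024 = 2125/128 Hz
Zero-padding interpolates the spectrum (finer frequency grid)
but does NOT improve the true spectral resolution (ability to resolve close frequencies).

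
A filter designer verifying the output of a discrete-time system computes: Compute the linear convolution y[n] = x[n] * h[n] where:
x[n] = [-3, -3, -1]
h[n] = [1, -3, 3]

y[n] = sum_k x[k]*h[n-k]. Output length = len(x) + len(h) - 1 = 3 + 3 - 1 = 5.
y[0] = -3*1 = -3
y[1] = -3*1 + -3*-3 = 6
y[2] = -1*1 + -3*-3 + -3*3 = -1
y[3] = -1*-3 + -3*3 = -6
y[4] = -1*3 = -3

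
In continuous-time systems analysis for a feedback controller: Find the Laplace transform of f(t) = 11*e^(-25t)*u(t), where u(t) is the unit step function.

Standard Laplace transform pair:
e^(-at)*u(t) <-> 1/(s+a)
With a = 25: L{11*e^(-25t)*u(t)} = 11/(s+25), ROC: Re(s) > -25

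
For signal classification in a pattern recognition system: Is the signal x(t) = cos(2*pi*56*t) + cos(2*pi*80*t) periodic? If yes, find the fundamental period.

f1 = 56 Hz, f2 = 80 Hz
Period T1 = 1/56, T2 = 1/80
Ratio T1/T2 = 80/56, which is rational.
The signal is periodic with fundamental period T = 1/GCD(56,80) = 1/8 s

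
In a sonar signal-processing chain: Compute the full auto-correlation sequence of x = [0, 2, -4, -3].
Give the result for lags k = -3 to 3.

r_xx[k] = sum_m x[m]*x[m+k], indexed from 0, for k = -3 to 3:
  r_xx[-3] = x[3]*x[0] = 0
  r_xx[-2] = x[2]*x[0] + x[3]*x[1] = -6
  r_xx[-1] = x[1]*x[0] + x[2]*x[1] + x[3]*x[2] = 4
  r_xx[0] = x[0]*x[0] + x[1]*x[1] + x[2]*x[2] + x[3]*x[3] = 29
  r_xx[1] = x[0]*x[1] + x[1]*x[2] + x[2]*x[3] = 4
  r_xx[2] = x[0]*x[2] + x[1]*x[3] = -6
  r_xx[3] = x[0]*x[3] = 0
r_xx = [0, -6, 4, 29, 4, -6, 0]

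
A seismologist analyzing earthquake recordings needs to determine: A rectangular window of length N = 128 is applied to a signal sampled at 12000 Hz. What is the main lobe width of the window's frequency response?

For a rectangular window of length N,
the main lobe width in frequency is 2*f_s/N.
= 2*12000/128 = 375/2 Hz
This determines the minimum frequency separation for resolving two sinusoids.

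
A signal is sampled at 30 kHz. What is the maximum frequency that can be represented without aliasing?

The maximum frequency that can be represented without aliasing
is the Nyquist frequency: f_max = f_s / 2 = 30 kHz / 2 = 15 kHz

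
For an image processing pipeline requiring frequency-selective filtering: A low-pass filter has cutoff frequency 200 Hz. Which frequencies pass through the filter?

A low-pass filter passes all frequencies below the cutoff frequency 200 Hz and attenuates higher frequencies.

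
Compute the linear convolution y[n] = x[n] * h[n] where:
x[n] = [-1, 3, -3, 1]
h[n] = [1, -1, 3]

y[n] = sum_k x[k]*h[n-k]. Output length = len(x) + len(h) - 1 = 4 + 3 - 1 = 6.
y[0] = -1*1 = -1
y[1] = 3*1 + -1*-1 = 4
y[2] = -3*1 + 3*-1 + -1*3 = -9
y[3] = 1*1 + -3*-1 + 3*3 = 13
y[4] = 1*-1 + -3*3 = -10
y[5] = 1*3 = 3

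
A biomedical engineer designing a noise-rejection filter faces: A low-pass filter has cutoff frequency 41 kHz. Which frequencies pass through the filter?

A low-pass filter passes all frequencies below the cutoff frequency 41 kHz and attenuates higher frequencies.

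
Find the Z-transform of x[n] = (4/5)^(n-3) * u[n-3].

Time-shifting property: if X(z) = Z{x[n]}, then Z{x[n-d]} = z^(-d) * X(z)
X(z) = z/(z - 4/5) for x[n] = (4/5)^n * u[n]
Z{x[n-3]} = z^(-3) * z/(z - 4/5) = z^(-2)/(z - 4/5)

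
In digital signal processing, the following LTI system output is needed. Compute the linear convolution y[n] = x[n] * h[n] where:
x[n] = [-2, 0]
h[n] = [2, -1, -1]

y[n] = sum_k x[k]*h[n-k]. Output length = len(x) + len(h) - 1 = 2 + 3 - 1 = 4.
y[0] = -2*2 = -4
y[1] = 0*2 + -2*-1 = 2
y[2] = 0*-1 + -2*-1 = 2
y[3] = 0*-1 = 0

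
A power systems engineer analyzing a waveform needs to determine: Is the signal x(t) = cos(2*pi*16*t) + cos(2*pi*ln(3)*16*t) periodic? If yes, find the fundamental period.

f1 = 16 Hz, f2 = 16*ln(3) Hz
Ratio f2/f1 = ln(3), which is irrational.
Since the frequency ratio is irrational, no common period exists.
The signal is not periodic.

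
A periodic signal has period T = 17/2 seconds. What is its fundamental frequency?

The fundamental frequency is the reciprocal of the period.
f = 1/T = 1/(17/2) = 2/17 Hz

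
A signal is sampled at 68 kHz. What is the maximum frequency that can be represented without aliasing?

The maximum frequency that can be represented without aliasing
is the Nyquist frequency: f_max = f_s / 2 = 68 kHz / 2 = 34 kHz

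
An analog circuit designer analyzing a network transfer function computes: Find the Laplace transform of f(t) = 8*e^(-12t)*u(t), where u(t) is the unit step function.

Standard Laplace transform pair:
e^(-at)*u(t) <-> 1/(s+a)
With a = 12: L{8*e^(-12t)*u(t)} = 8/(s+12), ROC: Re(s) > -12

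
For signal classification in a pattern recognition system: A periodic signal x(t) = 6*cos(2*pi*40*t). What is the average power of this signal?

Average power of A*cos(wt) is A^2/2.
P = 6^2 / 2 = 36/2 = 18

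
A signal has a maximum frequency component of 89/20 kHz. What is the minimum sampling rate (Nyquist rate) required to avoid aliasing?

By the Nyquist-Shannon sampling theorem,
the minimum sampling rate (Nyquist rate) must be at least 2 * f_max.
Nyquist rate = 2 * 89/20 kHz = 89/10 kHz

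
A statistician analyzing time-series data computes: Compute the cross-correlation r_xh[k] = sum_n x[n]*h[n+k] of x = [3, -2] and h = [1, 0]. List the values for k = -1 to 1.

Both sequences indexed from 0 and zero outside their support.
Lags with overlap: k = -1 to 1.
  r_xh[-1] = x[1]*h[0] = -2
  r_xh[0] = x[0]*h[0] + x[1]*h[1] = 3
  r_xh[1] = x[0]*h[1] = 0
r_xh = [-2, 3, 0] (for k = -1, ..., 1)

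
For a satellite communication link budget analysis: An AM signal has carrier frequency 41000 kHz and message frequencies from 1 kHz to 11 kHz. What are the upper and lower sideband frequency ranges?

Upper sideband (USB) = fc + [fm_low, fm_high] = 41000 + [1, 11] = [41001, 41011] kHz
Lower sideband (LSB) = fc - [fm_high, fm_low] = 41000 - [11, 1] = [40989, 40999] kHz
Total occupied spectrum: 40989 kHz to 41011 kHz (plus carrier at 41000 kHz)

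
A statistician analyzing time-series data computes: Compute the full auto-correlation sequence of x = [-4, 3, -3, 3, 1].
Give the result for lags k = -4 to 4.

r_xx[k] = sum_m x[m]*x[m+k], indexed from 0, for k = -4 to 4:
  r_xx[-4] = x[4]*x[0] = -4
  r_xx[-3] = x[3]*x[0] + x[4]*x[1] = -9
  r_xx[-2] = x[2]*x[0] + x[3]*x[1] + x[4]*x[2] = 18
  r_xx[-1] = x[1]*x[0] + x[2]*x[1] + x[3]*x[2] + x[4]*x[3] = -27
  r_xx[0] = x[0]*x[0] + x[1]*x[1] + x[2]*x[2] + x[3]*x[3] + x[4]*x[4] = 44
  r_xx[1] = x[0]*x[1] + x[1]*x[2] + x[2]*x[3] + x[3]*x[4] = -27
  r_xx[2] = x[0]*x[2] + x[1]*x[3] + x[2]*x[4] = 18
  r_xx[3] = x[0]*x[3] + x[1]*x[4] = -9
  r_xx[4] = x[0]*x[4] = -4
r_xx = [-4, -9, 18, -27, 44, -27, 18, -9, -4]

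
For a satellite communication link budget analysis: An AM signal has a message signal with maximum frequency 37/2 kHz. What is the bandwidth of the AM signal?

In AM (double-sideband), the bandwidth is twice the message frequency.
BW = 2 * f_m = 2 * 37/2 kHz = 37 kHz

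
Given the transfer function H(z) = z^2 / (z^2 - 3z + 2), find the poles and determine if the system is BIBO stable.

Poles are roots of the denominator: z^2 - 3z + 2 = 0.
Quadratic formula: z = [-(-3) +/- sqrt((-3)^2 - 4*(2))] / 2
Discriminant = 9 - 8 = 1; sqrt = 1.
z = (3 +/- 1) / 2 => z = 2 or z = 1.
|p1| = 2, |p2| = 1.
For BIBO stability, all poles must lie inside the unit circle (|p| < 1).
System is UNSTABLE since at least one |p| >= 1.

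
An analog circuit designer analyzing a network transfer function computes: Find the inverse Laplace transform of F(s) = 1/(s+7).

Standard pair: k/(s+a) <-> k*e^(-at)*u(t)
With k=1, a=7: f(t) = e^(-7t)*u(t)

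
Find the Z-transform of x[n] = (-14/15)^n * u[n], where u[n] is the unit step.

The Z-transform of a^n * u[n] is z/(z-a) for |z| > |a|.
Here a = -14/15, so X(z) = z/(z - (-14/15)) = 15z/(15z + 14)
ROC: |z| > 14/15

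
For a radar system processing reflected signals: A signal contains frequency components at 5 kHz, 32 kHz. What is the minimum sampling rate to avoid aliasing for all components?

The highest frequency component is f_max = 32 kHz.
Nyquist rate = 2 * f_max = 2 * 32 kHz = 64 kHz.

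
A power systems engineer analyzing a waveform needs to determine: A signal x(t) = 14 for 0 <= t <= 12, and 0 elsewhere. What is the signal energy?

Energy = integral of |x(t)|^2 dt over the signal duration
= 14^2 * 12 = 196 * 12 = 2352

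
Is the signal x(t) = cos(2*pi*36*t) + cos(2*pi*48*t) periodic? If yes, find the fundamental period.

f1 = 36 Hz, f2 = 48 Hz
Period T1 = 1/36, T2 = 1/48
Ratio T1/T2 = 48/36, which is rational.
The signal is periodic with fundamental period T = 1/GCD(36,48) = 1/12 s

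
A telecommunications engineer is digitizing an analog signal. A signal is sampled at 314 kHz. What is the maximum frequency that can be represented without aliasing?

The maximum frequency that can be represented without aliasing
is the Nyquist frequency: f_max = f_s / 2 = 314 kHz / 2 = 157 kHz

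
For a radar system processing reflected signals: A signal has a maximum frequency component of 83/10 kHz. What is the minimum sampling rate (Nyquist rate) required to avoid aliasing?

By the Nyquist-Shannon sampling theorem,
the minimum sampling rate (Nyquist rate) must be at least 2 * f_max.
Nyquist rate = 2 * 83/10 kHz = 83/5 kHz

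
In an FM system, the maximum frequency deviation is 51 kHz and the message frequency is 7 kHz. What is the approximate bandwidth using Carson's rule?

Carson's rule: BW = 2*(delta_f + f_m)
= 2*(51 + 7) kHz = 116 kHz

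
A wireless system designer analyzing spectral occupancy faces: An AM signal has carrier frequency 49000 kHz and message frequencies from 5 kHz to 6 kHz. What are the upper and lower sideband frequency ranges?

Upper sideband (USB) = fc + [fm_low, fm_high] = 49000 + [5, 6] = [49005, 49006] kHz
Lower sideband (LSB) = fc - [fm_high, fm_low] = 49000 - [6, 5] = [48994, 48995] kHz
Total occupied spectrum: 48994 kHz to 49006 kHz (plus carrier at 49000 kHz)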